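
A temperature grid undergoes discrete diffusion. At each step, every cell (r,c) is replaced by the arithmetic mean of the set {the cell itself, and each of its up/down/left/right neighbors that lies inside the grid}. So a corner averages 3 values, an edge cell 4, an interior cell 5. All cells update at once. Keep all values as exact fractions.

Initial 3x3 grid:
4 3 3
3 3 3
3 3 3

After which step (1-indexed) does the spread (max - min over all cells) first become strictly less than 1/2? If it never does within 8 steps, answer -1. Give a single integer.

Step 1: max=10/3, min=3, spread=1/3
  -> spread < 1/2 first at step 1
Step 2: max=59/18, min=3, spread=5/18
Step 3: max=689/216, min=3, spread=41/216
Step 4: max=41011/12960, min=1091/360, spread=347/2592
Step 5: max=2439737/777600, min=10957/3600, spread=2921/31104
Step 6: max=145796539/46656000, min=1321483/432000, spread=24611/373248
Step 7: max=8716802033/2799360000, min=29816741/9720000, spread=207329/4478976
Step 8: max=521914752451/167961600000, min=1594001599/518400000, spread=1746635/53747712

Answer: 1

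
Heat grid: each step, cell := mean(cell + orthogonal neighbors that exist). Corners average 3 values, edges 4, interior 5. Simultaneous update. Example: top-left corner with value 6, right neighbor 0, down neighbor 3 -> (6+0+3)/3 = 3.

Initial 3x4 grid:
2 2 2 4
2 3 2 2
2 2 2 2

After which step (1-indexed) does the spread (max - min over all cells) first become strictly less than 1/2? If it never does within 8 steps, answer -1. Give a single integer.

Answer: 2

Derivation:
Step 1: max=8/3, min=2, spread=2/3
Step 2: max=23/9, min=169/80, spread=319/720
  -> spread < 1/2 first at step 2
Step 3: max=5257/2160, min=767/360, spread=131/432
Step 4: max=38551/16200, min=92951/43200, spread=5911/25920
Step 5: max=9106181/3888000, min=5598979/2592000, spread=56617/311040
Step 6: max=540372829/233280000, min=338183861/155520000, spread=2647763/18662400
Step 7: max=32176491311/13996800000, min=20393857999/9331200000, spread=25371269/223948800
Step 8: max=1919473973749/839808000000, min=1229349142541/559872000000, spread=1207204159/13436928000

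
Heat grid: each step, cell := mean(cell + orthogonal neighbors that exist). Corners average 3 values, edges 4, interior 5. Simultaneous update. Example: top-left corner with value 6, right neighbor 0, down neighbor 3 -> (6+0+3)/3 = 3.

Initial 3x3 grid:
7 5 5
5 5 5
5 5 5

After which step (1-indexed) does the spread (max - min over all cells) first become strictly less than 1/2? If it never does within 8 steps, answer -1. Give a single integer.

Answer: 3

Derivation:
Step 1: max=17/3, min=5, spread=2/3
Step 2: max=50/9, min=5, spread=5/9
Step 3: max=581/108, min=5, spread=41/108
  -> spread < 1/2 first at step 3
Step 4: max=34531/6480, min=911/180, spread=347/1296
Step 5: max=2050937/388800, min=9157/1800, spread=2921/15552
Step 6: max=122468539/23328000, min=1105483/216000, spread=24611/186624
Step 7: max=7317122033/1399680000, min=24956741/4860000, spread=207329/2239488
Step 8: max=437933952451/83980800000, min=1334801599/259200000, spread=1746635/26873856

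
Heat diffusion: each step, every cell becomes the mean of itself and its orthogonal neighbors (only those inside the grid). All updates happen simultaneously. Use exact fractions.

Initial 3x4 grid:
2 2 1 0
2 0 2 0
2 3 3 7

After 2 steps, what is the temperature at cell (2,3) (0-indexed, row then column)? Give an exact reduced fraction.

Step 1: cell (2,3) = 10/3
Step 2: cell (2,3) = 28/9
Full grid after step 2:
  19/12 63/40 121/120 23/18
  229/120 31/20 41/20 427/240
  35/18 593/240 617/240 28/9

Answer: 28/9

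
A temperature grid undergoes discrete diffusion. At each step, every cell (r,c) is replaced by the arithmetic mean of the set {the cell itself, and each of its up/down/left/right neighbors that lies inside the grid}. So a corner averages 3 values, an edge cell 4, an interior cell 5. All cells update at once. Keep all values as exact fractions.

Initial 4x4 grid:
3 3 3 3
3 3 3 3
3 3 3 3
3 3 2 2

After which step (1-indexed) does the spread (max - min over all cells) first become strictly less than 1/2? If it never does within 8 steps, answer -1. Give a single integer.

Step 1: max=3, min=7/3, spread=2/3
Step 2: max=3, min=91/36, spread=17/36
  -> spread < 1/2 first at step 2
Step 3: max=3, min=353/135, spread=52/135
Step 4: max=3, min=5434/2025, spread=641/2025
Step 5: max=26921/9000, min=331199/121500, spread=64469/243000
Step 6: max=1610471/540000, min=40240169/14580000, spread=810637/3645000
Step 7: max=3209047/1080000, min=1217918927/437400000, spread=20436277/109350000
Step 8: max=287831759/97200000, min=36796646597/13122000000, spread=515160217/3280500000

Answer: 2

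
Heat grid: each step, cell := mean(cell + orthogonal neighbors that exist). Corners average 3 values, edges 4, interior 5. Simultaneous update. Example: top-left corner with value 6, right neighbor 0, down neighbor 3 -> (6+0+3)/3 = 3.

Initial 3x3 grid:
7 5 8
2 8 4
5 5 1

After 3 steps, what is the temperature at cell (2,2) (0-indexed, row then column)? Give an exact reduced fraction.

Step 1: cell (2,2) = 10/3
Step 2: cell (2,2) = 40/9
Step 3: cell (2,2) = 2417/540
Full grid after step 3:
  5759/1080 20419/3600 11713/2160
  37213/7200 14831/3000 24767/4800
  1097/240 67951/14400 2417/540

Answer: 2417/540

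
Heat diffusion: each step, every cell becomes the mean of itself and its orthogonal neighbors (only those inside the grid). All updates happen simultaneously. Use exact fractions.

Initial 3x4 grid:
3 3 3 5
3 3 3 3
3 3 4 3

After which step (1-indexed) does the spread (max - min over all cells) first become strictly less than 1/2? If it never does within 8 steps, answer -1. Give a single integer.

Answer: 3

Derivation:
Step 1: max=11/3, min=3, spread=2/3
Step 2: max=32/9, min=3, spread=5/9
Step 3: max=929/270, min=73/24, spread=431/1080
  -> spread < 1/2 first at step 3
Step 4: max=219817/64800, min=27631/9000, spread=104369/324000
Step 5: max=13036373/3888000, min=417641/135000, spread=5041561/19440000
Step 6: max=776057527/233280000, min=100895701/32400000, spread=248042399/1166400000
Step 7: max=46271541293/13996800000, min=3043204267/972000000, spread=12246999241/69984000000
Step 8: max=2762895899287/839808000000, min=366868679731/116640000000, spread=607207026119/4199040000000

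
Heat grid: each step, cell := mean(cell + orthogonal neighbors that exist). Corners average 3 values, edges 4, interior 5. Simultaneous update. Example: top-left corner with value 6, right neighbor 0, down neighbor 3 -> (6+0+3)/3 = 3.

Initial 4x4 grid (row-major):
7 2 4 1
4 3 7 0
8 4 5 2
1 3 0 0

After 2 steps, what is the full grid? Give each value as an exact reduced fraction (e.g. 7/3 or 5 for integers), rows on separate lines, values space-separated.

Answer: 83/18 95/24 389/120 23/9
217/48 219/50 87/25 583/240
367/80 369/100 63/20 511/240
41/12 63/20 31/15 53/36

Derivation:
After step 1:
  13/3 4 7/2 5/3
  11/2 4 19/5 5/2
  17/4 23/5 18/5 7/4
  4 2 2 2/3
After step 2:
  83/18 95/24 389/120 23/9
  217/48 219/50 87/25 583/240
  367/80 369/100 63/20 511/240
  41/12 63/20 31/15 53/36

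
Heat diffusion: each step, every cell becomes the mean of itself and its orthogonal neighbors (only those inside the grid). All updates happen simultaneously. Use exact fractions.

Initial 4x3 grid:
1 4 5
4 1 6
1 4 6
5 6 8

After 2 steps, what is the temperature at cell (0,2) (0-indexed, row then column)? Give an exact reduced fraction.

Answer: 49/12

Derivation:
Step 1: cell (0,2) = 5
Step 2: cell (0,2) = 49/12
Full grid after step 2:
  5/2 291/80 49/12
  241/80 82/25 193/40
  257/80 453/100 623/120
  53/12 1201/240 221/36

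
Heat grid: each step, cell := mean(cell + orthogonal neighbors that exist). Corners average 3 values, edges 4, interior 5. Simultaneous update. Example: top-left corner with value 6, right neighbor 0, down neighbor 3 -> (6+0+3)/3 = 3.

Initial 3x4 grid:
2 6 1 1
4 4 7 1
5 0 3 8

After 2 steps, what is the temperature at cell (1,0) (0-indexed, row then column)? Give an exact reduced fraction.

Answer: 299/80

Derivation:
Step 1: cell (1,0) = 15/4
Step 2: cell (1,0) = 299/80
Full grid after step 2:
  11/3 19/5 14/5 3
  299/80 87/25 199/50 249/80
  13/4 147/40 147/40 17/4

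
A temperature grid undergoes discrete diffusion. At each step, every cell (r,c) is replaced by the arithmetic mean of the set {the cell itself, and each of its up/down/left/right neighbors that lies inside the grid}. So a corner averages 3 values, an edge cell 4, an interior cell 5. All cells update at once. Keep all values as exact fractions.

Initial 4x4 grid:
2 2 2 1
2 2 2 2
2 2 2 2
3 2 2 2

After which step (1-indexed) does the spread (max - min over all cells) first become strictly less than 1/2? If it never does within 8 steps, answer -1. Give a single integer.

Step 1: max=7/3, min=5/3, spread=2/3
Step 2: max=41/18, min=31/18, spread=5/9
Step 3: max=473/216, min=391/216, spread=41/108
  -> spread < 1/2 first at step 3
Step 4: max=14003/6480, min=11917/6480, spread=1043/3240
Step 5: max=414353/194400, min=363247/194400, spread=25553/97200
Step 6: max=12309863/5832000, min=11018137/5832000, spread=645863/2916000
Step 7: max=366145973/174960000, min=333694027/174960000, spread=16225973/87480000
Step 8: max=10906940783/5248800000, min=10088259217/5248800000, spread=409340783/2624400000

Answer: 3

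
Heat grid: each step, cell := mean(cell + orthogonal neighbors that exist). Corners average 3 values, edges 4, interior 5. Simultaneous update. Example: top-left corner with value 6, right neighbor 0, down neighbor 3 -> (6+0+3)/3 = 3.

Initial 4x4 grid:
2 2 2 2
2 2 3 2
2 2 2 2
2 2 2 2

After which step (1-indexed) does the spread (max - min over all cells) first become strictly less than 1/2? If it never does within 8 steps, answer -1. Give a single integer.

Step 1: max=9/4, min=2, spread=1/4
  -> spread < 1/2 first at step 1
Step 2: max=111/50, min=2, spread=11/50
Step 3: max=5167/2400, min=2, spread=367/2400
Step 4: max=23171/10800, min=1213/600, spread=1337/10800
Step 5: max=689669/324000, min=36469/18000, spread=33227/324000
Step 6: max=20654327/9720000, min=220049/108000, spread=849917/9720000
Step 7: max=616914347/291600000, min=3308533/1620000, spread=21378407/291600000
Step 8: max=18462462371/8748000000, min=995688343/486000000, spread=540072197/8748000000

Answer: 1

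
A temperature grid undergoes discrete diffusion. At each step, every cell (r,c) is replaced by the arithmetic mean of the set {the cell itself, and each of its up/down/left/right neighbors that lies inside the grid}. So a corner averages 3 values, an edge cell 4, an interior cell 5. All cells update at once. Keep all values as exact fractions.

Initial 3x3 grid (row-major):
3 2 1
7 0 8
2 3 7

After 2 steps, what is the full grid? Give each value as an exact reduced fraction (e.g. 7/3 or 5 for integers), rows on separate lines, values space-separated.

Answer: 17/6 79/24 55/18
15/4 31/10 53/12
10/3 17/4 13/3

Derivation:
After step 1:
  4 3/2 11/3
  3 4 4
  4 3 6
After step 2:
  17/6 79/24 55/18
  15/4 31/10 53/12
  10/3 17/4 13/3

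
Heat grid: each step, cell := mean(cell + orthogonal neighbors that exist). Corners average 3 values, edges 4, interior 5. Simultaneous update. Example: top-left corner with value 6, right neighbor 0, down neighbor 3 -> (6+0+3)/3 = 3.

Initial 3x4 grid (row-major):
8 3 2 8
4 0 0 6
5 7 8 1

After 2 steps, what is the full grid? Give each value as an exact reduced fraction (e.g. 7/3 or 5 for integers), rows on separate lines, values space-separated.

After step 1:
  5 13/4 13/4 16/3
  17/4 14/5 16/5 15/4
  16/3 5 4 5
After step 2:
  25/6 143/40 451/120 37/9
  1043/240 37/10 17/5 1037/240
  175/36 257/60 43/10 17/4

Answer: 25/6 143/40 451/120 37/9
1043/240 37/10 17/5 1037/240
175/36 257/60 43/10 17/4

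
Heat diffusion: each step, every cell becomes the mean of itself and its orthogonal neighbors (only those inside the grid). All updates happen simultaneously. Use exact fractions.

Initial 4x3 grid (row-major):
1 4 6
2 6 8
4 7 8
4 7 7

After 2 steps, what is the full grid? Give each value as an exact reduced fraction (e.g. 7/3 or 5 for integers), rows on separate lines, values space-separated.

Answer: 59/18 1079/240 23/4
457/120 263/50 259/40
189/40 149/25 847/120
31/6 1499/240 253/36

Derivation:
After step 1:
  7/3 17/4 6
  13/4 27/5 7
  17/4 32/5 15/2
  5 25/4 22/3
After step 2:
  59/18 1079/240 23/4
  457/120 263/50 259/40
  189/40 149/25 847/120
  31/6 1499/240 253/36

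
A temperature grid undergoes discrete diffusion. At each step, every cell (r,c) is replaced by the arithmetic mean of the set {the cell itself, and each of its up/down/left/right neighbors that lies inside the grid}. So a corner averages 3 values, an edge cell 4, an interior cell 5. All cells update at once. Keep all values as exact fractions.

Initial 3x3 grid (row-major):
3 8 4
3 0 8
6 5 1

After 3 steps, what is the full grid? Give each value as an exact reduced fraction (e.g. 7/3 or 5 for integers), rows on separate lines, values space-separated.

Answer: 9403/2160 60811/14400 2587/540
3421/900 6583/1500 59761/14400
1091/270 6767/1800 9193/2160

Derivation:
After step 1:
  14/3 15/4 20/3
  3 24/5 13/4
  14/3 3 14/3
After step 2:
  137/36 1193/240 41/9
  257/60 89/25 1163/240
  32/9 257/60 131/36
After step 3:
  9403/2160 60811/14400 2587/540
  3421/900 6583/1500 59761/14400
  1091/270 6767/1800 9193/2160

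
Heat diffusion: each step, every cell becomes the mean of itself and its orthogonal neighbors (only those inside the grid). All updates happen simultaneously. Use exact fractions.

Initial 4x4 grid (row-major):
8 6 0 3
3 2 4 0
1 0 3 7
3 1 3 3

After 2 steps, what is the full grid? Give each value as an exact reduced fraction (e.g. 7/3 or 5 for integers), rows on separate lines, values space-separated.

Answer: 79/18 191/48 201/80 31/12
167/48 137/50 299/100 191/80
499/240 113/50 247/100 869/240
31/18 439/240 719/240 121/36

Derivation:
After step 1:
  17/3 4 13/4 1
  7/2 3 9/5 7/2
  7/4 7/5 17/5 13/4
  5/3 7/4 5/2 13/3
After step 2:
  79/18 191/48 201/80 31/12
  167/48 137/50 299/100 191/80
  499/240 113/50 247/100 869/240
  31/18 439/240 719/240 121/36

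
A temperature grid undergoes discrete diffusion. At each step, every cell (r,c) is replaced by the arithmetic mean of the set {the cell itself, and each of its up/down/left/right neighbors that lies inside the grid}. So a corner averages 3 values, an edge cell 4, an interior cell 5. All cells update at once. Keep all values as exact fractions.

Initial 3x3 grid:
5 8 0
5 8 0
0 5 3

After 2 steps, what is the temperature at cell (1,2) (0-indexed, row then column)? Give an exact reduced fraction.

Step 1: cell (1,2) = 11/4
Step 2: cell (1,2) = 797/240
Full grid after step 2:
  21/4 1147/240 32/9
  571/120 217/50 797/240
  71/18 19/5 113/36

Answer: 797/240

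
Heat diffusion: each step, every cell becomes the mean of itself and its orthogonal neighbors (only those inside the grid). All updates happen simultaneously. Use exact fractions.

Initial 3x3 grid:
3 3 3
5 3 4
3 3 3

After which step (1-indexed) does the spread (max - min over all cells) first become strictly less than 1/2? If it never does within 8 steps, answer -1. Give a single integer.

Step 1: max=11/3, min=3, spread=2/3
Step 2: max=433/120, min=115/36, spread=149/360
  -> spread < 1/2 first at step 2
Step 3: max=3743/1080, min=46937/14400, spread=8909/43200
Step 4: max=1485757/432000, min=427567/129600, spread=181601/1296000
Step 5: max=13239587/3888000, min=171987233/51840000, spread=13621781/155520000
Step 6: max=5279348113/1555200000, min=1556462503/466560000, spread=273419309/4665600000
Step 7: max=47340385583/13996800000, min=623878496297/186624000000, spread=21979934429/559872000000
Step 8: max=18911115223717/5598720000000, min=5628293541727/1679616000000, spread=450410253881/16796160000000

Answer: 2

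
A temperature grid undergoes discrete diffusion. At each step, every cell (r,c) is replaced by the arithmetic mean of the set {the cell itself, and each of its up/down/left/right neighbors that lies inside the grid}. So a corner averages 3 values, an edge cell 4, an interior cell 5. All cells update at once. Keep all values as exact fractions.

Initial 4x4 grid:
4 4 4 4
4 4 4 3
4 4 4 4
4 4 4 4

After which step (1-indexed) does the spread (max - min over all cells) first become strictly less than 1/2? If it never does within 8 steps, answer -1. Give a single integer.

Step 1: max=4, min=11/3, spread=1/3
  -> spread < 1/2 first at step 1
Step 2: max=4, min=449/120, spread=31/120
Step 3: max=4, min=4109/1080, spread=211/1080
Step 4: max=4, min=415157/108000, spread=16843/108000
Step 5: max=35921/9000, min=3749357/972000, spread=130111/972000
Step 6: max=2152841/540000, min=112997633/29160000, spread=3255781/29160000
Step 7: max=2148893/540000, min=3398846309/874800000, spread=82360351/874800000
Step 8: max=386293559/97200000, min=102224683109/26244000000, spread=2074577821/26244000000

Answer: 1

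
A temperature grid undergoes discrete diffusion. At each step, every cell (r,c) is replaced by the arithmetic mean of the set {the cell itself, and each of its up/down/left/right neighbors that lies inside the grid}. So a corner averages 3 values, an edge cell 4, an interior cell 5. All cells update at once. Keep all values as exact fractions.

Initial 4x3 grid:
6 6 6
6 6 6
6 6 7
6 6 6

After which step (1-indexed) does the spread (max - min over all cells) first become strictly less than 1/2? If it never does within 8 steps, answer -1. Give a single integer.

Step 1: max=19/3, min=6, spread=1/3
  -> spread < 1/2 first at step 1
Step 2: max=751/120, min=6, spread=31/120
Step 3: max=6691/1080, min=6, spread=211/1080
Step 4: max=664897/108000, min=10847/1800, spread=14077/108000
Step 5: max=5972407/972000, min=651683/108000, spread=5363/48600
Step 6: max=178700809/29160000, min=362869/60000, spread=93859/1166400
Step 7: max=10707874481/1749600000, min=588536467/97200000, spread=4568723/69984000
Step 8: max=641636435629/104976000000, min=17677618889/2916000000, spread=8387449/167961600

Answer: 1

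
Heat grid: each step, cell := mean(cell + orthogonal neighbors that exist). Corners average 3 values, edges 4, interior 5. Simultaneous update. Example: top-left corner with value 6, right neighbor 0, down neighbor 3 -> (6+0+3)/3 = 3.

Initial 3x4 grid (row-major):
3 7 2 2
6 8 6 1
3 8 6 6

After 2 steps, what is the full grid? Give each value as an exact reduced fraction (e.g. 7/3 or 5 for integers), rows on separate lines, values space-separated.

Answer: 46/9 259/48 931/240 29/9
23/4 557/100 261/50 287/80
203/36 305/48 1301/240 175/36

Derivation:
After step 1:
  16/3 5 17/4 5/3
  5 7 23/5 15/4
  17/3 25/4 13/2 13/3
After step 2:
  46/9 259/48 931/240 29/9
  23/4 557/100 261/50 287/80
  203/36 305/48 1301/240 175/36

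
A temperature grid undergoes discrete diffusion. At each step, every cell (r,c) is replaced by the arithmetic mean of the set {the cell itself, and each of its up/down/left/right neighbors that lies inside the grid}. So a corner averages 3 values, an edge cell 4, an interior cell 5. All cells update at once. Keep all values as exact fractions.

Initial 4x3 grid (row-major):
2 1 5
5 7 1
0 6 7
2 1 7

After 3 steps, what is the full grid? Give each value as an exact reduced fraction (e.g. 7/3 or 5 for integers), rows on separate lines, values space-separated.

After step 1:
  8/3 15/4 7/3
  7/2 4 5
  13/4 21/5 21/4
  1 4 5
After step 2:
  119/36 51/16 133/36
  161/48 409/100 199/48
  239/80 207/50 389/80
  11/4 71/20 19/4
After step 3:
  709/216 5711/1600 397/108
  24727/7200 7567/2000 30227/7200
  7939/2400 1963/500 10739/2400
  743/240 1519/400 351/80

Answer: 709/216 5711/1600 397/108
24727/7200 7567/2000 30227/7200
7939/2400 1963/500 10739/2400
743/240 1519/400 351/80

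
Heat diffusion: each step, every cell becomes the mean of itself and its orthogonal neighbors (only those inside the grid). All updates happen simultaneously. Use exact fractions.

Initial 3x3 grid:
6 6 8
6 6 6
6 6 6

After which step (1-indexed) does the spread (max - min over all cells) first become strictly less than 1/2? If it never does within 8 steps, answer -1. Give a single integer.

Answer: 3

Derivation:
Step 1: max=20/3, min=6, spread=2/3
Step 2: max=59/9, min=6, spread=5/9
Step 3: max=689/108, min=6, spread=41/108
  -> spread < 1/2 first at step 3
Step 4: max=41011/6480, min=1091/180, spread=347/1296
Step 5: max=2439737/388800, min=10957/1800, spread=2921/15552
Step 6: max=145796539/23328000, min=1321483/216000, spread=24611/186624
Step 7: max=8716802033/1399680000, min=29816741/4860000, spread=207329/2239488
Step 8: max=521914752451/83980800000, min=1594001599/259200000, spread=1746635/26873856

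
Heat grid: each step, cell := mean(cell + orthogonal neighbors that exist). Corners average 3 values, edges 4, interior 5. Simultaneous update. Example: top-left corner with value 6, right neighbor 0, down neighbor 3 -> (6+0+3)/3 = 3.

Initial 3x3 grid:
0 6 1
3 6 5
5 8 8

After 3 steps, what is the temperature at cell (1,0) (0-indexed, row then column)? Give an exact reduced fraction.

Step 1: cell (1,0) = 7/2
Step 2: cell (1,0) = 523/120
Step 3: cell (1,0) = 31721/7200
Full grid after step 3:
  2777/720 19339/4800 3227/720
  31721/7200 14827/3000 3083/600
  11321/2160 80767/14400 4277/720

Answer: 31721/7200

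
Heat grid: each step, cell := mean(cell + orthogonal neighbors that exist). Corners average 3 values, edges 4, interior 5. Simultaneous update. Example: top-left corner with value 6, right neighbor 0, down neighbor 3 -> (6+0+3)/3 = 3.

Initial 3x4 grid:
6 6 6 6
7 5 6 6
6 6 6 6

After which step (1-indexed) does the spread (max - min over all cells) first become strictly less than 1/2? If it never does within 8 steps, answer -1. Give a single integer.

Step 1: max=19/3, min=23/4, spread=7/12
Step 2: max=37/6, min=293/50, spread=23/75
  -> spread < 1/2 first at step 2
Step 3: max=2623/432, min=5909/1000, spread=8789/54000
Step 4: max=652583/108000, min=427877/72000, spread=4307/43200
Step 5: max=11699381/1944000, min=23801/4000, spread=26419/388800
Step 6: max=2336667443/388800000, min=57148981/9600000, spread=1770697/31104000
Step 7: max=20998233913/3499200000, min=4633098739/777600000, spread=11943167/279936000
Step 8: max=8394458093483/1399680000000, min=1853963682149/311040000000, spread=825944381/22394880000

Answer: 2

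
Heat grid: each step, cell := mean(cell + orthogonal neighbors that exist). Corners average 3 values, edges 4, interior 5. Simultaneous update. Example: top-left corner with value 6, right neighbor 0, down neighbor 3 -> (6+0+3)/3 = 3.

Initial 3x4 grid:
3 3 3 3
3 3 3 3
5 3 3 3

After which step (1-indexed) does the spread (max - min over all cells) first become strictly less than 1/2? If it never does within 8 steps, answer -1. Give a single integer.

Answer: 3

Derivation:
Step 1: max=11/3, min=3, spread=2/3
Step 2: max=32/9, min=3, spread=5/9
Step 3: max=365/108, min=3, spread=41/108
  -> spread < 1/2 first at step 3
Step 4: max=43097/12960, min=3, spread=4217/12960
Step 5: max=2541949/777600, min=10879/3600, spread=38417/155520
Step 6: max=151168211/46656000, min=218597/72000, spread=1903471/9331200
Step 7: max=8999069089/2799360000, min=6595759/2160000, spread=18038617/111974400
Step 8: max=537152982851/167961600000, min=596126759/194400000, spread=883978523/6718464000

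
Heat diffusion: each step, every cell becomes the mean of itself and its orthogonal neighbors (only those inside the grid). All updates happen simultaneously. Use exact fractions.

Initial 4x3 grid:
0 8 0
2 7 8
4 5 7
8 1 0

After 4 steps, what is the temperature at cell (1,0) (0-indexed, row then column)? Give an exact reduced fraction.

Step 1: cell (1,0) = 13/4
Step 2: cell (1,0) = 13/3
Step 3: cell (1,0) = 15049/3600
Step 4: cell (1,0) = 472123/108000
Full grid after step 4:
  548641/129600 3945769/864000 614941/129600
  472123/108000 1629191/360000 519373/108000
  461713/108000 268211/60000 483713/108000
  273113/64800 599969/144000 275863/64800

Answer: 472123/108000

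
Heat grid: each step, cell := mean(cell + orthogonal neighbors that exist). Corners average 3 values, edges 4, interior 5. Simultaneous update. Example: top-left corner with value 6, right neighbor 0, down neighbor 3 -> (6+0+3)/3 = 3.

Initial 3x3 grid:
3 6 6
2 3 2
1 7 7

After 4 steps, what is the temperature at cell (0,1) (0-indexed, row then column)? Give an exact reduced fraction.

Answer: 351029/86400

Derivation:
Step 1: cell (0,1) = 9/2
Step 2: cell (0,1) = 101/24
Step 3: cell (0,1) = 5827/1440
Step 4: cell (0,1) = 351029/86400
Full grid after step 4:
  97069/25920 351029/86400 28051/6480
  214861/57600 97057/24000 126593/28800
  97409/25920 354079/86400 3547/810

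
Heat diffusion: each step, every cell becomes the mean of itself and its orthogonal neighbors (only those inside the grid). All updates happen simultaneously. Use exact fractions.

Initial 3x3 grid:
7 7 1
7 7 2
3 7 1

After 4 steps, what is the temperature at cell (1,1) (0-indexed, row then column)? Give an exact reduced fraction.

Answer: 353831/72000

Derivation:
Step 1: cell (1,1) = 6
Step 2: cell (1,1) = 99/20
Step 3: cell (1,1) = 6073/1200
Step 4: cell (1,1) = 353831/72000
Full grid after step 4:
  24059/4320 442619/86400 117059/25920
  7471/1350 353831/72000 759713/172800
  68387/12960 15447/3200 110759/25920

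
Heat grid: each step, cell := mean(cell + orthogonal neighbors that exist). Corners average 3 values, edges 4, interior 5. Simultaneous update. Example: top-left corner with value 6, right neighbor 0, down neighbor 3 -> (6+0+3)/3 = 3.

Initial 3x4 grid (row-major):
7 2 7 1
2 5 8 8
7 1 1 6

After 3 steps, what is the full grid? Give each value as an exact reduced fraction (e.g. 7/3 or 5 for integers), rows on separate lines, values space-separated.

After step 1:
  11/3 21/4 9/2 16/3
  21/4 18/5 29/5 23/4
  10/3 7/2 4 5
After step 2:
  85/18 1021/240 1253/240 187/36
  317/80 117/25 473/100 1313/240
  145/36 433/120 183/40 59/12
After step 3:
  2329/540 33979/7200 34919/7200 5719/1080
  6957/1600 4247/1000 7403/1500 73123/14400
  8351/2160 7601/1800 1783/400 399/80

Answer: 2329/540 33979/7200 34919/7200 5719/1080
6957/1600 4247/1000 7403/1500 73123/14400
8351/2160 7601/1800 1783/400 399/80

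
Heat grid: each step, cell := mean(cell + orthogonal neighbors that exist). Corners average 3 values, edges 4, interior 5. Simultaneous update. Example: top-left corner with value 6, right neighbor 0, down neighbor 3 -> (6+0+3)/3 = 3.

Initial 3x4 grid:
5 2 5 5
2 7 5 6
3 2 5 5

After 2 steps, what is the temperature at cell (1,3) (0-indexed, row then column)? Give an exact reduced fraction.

Answer: 1291/240

Derivation:
Step 1: cell (1,3) = 21/4
Step 2: cell (1,3) = 1291/240
Full grid after step 2:
  4 39/10 299/60 89/18
  791/240 449/100 459/100 1291/240
  65/18 433/120 583/120 89/18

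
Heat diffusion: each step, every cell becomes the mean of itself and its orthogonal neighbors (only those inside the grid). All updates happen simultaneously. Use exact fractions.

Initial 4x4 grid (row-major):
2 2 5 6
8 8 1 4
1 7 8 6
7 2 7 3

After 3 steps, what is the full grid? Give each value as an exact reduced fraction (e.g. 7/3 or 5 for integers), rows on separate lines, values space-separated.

Answer: 3239/720 10787/2400 3553/800 1093/240
5681/1200 1953/400 1953/400 5737/1200
18151/3600 6079/1200 31499/6000 18511/3600
10457/2160 37397/7200 37397/7200 11393/2160

Derivation:
After step 1:
  4 17/4 7/2 5
  19/4 26/5 26/5 17/4
  23/4 26/5 29/5 21/4
  10/3 23/4 5 16/3
After step 2:
  13/3 339/80 359/80 17/4
  197/40 123/25 479/100 197/40
  571/120 277/50 529/100 619/120
  89/18 1157/240 1313/240 187/36
After step 3:
  3239/720 10787/2400 3553/800 1093/240
  5681/1200 1953/400 1953/400 5737/1200
  18151/3600 6079/1200 31499/6000 18511/3600
  10457/2160 37397/7200 37397/7200 11393/2160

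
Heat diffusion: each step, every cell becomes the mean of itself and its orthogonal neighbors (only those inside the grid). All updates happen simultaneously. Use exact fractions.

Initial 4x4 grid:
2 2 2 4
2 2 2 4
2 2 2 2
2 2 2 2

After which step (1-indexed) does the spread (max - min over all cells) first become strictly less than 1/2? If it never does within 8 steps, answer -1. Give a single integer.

Step 1: max=10/3, min=2, spread=4/3
Step 2: max=53/18, min=2, spread=17/18
Step 3: max=374/135, min=2, spread=104/135
Step 4: max=5332/2025, min=2, spread=1282/2025
Step 5: max=154801/60750, min=9079/4500, spread=64469/121500
Step 6: max=18079831/7290000, min=549529/270000, spread=810637/1822500
  -> spread < 1/2 first at step 6
Step 7: max=531681073/218700000, min=1110953/540000, spread=20436277/54675000
Step 8: max=15691353403/6561000000, min=100968241/48600000, spread=515160217/1640250000

Answer: 6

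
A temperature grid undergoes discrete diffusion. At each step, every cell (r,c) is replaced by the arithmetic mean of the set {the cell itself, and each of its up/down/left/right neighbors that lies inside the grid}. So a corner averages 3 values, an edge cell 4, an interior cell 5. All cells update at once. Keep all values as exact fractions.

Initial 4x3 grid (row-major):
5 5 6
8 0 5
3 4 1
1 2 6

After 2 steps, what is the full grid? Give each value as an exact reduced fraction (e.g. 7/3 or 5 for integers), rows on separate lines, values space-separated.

Answer: 14/3 74/15 37/9
23/5 87/25 251/60
3 353/100 3
37/12 41/16 41/12

Derivation:
After step 1:
  6 4 16/3
  4 22/5 3
  4 2 4
  2 13/4 3
After step 2:
  14/3 74/15 37/9
  23/5 87/25 251/60
  3 353/100 3
  37/12 41/16 41/12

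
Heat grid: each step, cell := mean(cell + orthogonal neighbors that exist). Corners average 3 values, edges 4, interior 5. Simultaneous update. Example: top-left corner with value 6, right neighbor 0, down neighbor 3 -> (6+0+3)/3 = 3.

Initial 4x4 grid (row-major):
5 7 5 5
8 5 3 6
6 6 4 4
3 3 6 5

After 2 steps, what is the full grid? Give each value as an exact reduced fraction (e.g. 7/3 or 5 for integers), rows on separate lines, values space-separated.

After step 1:
  20/3 11/2 5 16/3
  6 29/5 23/5 9/2
  23/4 24/5 23/5 19/4
  4 9/2 9/2 5
After step 2:
  109/18 689/120 613/120 89/18
  1453/240 267/50 49/10 1151/240
  411/80 509/100 93/20 377/80
  19/4 89/20 93/20 19/4

Answer: 109/18 689/120 613/120 89/18
1453/240 267/50 49/10 1151/240
411/80 509/100 93/20 377/80
19/4 89/20 93/20 19/4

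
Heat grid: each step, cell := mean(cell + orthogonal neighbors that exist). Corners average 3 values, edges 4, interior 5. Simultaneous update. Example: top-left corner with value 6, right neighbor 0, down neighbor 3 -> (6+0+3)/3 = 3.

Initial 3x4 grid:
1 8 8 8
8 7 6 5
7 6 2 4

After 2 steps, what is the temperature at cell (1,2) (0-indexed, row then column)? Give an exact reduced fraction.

Step 1: cell (1,2) = 28/5
Step 2: cell (1,2) = 607/100
Full grid after step 2:
  209/36 157/24 261/40 27/4
  305/48 597/100 607/100 1321/240
  73/12 6 289/60 167/36

Answer: 607/100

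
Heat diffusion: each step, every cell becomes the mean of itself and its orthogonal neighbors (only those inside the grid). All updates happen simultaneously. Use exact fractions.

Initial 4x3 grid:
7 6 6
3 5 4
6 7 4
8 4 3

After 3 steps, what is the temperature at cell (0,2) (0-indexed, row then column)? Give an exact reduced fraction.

Step 1: cell (0,2) = 16/3
Step 2: cell (0,2) = 193/36
Step 3: cell (0,2) = 2257/432
Full grid after step 3:
  2353/432 19391/3600 2257/432
  39197/7200 15713/3000 36047/7200
  13249/2400 3857/750 34597/7200
  441/80 37297/7200 10207/2160

Answer: 2257/432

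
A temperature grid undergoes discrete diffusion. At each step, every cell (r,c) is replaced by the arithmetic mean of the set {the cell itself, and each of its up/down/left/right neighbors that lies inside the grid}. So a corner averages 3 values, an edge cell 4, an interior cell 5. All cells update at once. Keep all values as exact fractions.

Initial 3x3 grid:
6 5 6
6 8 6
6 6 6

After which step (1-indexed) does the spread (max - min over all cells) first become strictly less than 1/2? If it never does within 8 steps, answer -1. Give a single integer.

Answer: 2

Derivation:
Step 1: max=13/2, min=17/3, spread=5/6
Step 2: max=639/100, min=1427/240, spread=533/1200
  -> spread < 1/2 first at step 2
Step 3: max=15139/2400, min=13087/2160, spread=5381/21600
Step 4: max=67487/10800, min=5272523/864000, spread=126437/864000
Step 5: max=53837351/8640000, min=47723143/7776000, spread=7304729/77760000
Step 6: max=80486111/12960000, min=19127851907/3110400000, spread=188814733/3110400000
Step 7: max=64314063353/10368000000, min=172515489487/27993600000, spread=11324815661/279936000000
Step 8: max=867065609947/139968000000, min=69059328491963/11197440000000, spread=101973434599/3732480000000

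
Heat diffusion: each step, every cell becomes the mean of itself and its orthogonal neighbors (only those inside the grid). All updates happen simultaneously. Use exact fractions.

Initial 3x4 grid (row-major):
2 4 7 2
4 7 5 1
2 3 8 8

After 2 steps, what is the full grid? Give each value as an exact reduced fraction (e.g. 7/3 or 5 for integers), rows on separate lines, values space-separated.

Answer: 145/36 523/120 553/120 71/18
881/240 479/100 247/50 93/20
47/12 93/20 167/30 47/9

Derivation:
After step 1:
  10/3 5 9/2 10/3
  15/4 23/5 28/5 4
  3 5 6 17/3
After step 2:
  145/36 523/120 553/120 71/18
  881/240 479/100 247/50 93/20
  47/12 93/20 167/30 47/9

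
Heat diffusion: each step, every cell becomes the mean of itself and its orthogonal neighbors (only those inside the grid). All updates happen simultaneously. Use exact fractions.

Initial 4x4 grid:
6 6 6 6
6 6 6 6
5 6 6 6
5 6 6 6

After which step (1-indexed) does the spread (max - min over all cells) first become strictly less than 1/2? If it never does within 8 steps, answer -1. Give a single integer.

Answer: 2

Derivation:
Step 1: max=6, min=16/3, spread=2/3
Step 2: max=6, min=199/36, spread=17/36
  -> spread < 1/2 first at step 2
Step 3: max=6, min=758/135, spread=52/135
Step 4: max=6, min=11509/2025, spread=641/2025
Step 5: max=53921/9000, min=695699/121500, spread=64469/243000
Step 6: max=3230471/540000, min=83980169/14580000, spread=810637/3645000
Step 7: max=6449047/1080000, min=2530118927/437400000, spread=20436277/109350000
Step 8: max=579431759/97200000, min=76162646597/13122000000, spread=515160217/3280500000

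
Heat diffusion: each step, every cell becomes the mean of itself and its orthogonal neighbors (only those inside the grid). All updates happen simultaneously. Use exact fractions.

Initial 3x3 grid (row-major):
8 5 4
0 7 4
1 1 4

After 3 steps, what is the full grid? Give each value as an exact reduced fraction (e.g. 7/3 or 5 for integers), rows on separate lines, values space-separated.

Answer: 2231/540 8371/1800 9659/2160
4439/1200 1376/375 60643/14400
5989/2160 47393/14400 607/180

Derivation:
After step 1:
  13/3 6 13/3
  4 17/5 19/4
  2/3 13/4 3
After step 2:
  43/9 271/60 181/36
  31/10 107/25 929/240
  95/36 619/240 11/3
After step 3:
  2231/540 8371/1800 9659/2160
  4439/1200 1376/375 60643/14400
  5989/2160 47393/14400 607/180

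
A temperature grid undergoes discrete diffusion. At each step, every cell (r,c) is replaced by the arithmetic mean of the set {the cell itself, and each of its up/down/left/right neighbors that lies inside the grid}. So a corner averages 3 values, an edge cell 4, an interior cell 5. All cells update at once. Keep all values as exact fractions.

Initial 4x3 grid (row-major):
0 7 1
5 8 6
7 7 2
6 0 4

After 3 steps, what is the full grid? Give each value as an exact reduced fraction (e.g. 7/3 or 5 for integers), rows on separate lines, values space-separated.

Answer: 1169/240 16547/3600 1277/270
11893/2400 30727/6000 16427/3600
37499/7200 13891/3000 1351/300
4999/1080 64033/14400 917/240

Derivation:
After step 1:
  4 4 14/3
  5 33/5 17/4
  25/4 24/5 19/4
  13/3 17/4 2
After step 2:
  13/3 289/60 155/36
  437/80 493/100 76/15
  1223/240 533/100 79/20
  89/18 923/240 11/3
After step 3:
  1169/240 16547/3600 1277/270
  11893/2400 30727/6000 16427/3600
  37499/7200 13891/3000 1351/300
  4999/1080 64033/14400 917/240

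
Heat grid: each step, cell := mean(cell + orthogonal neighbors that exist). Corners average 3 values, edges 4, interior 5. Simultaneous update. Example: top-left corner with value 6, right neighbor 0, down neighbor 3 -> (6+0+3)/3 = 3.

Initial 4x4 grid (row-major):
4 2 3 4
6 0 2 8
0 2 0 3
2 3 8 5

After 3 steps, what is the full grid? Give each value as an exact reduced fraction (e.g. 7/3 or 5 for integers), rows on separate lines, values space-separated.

After step 1:
  4 9/4 11/4 5
  5/2 12/5 13/5 17/4
  5/2 1 3 4
  5/3 15/4 4 16/3
After step 2:
  35/12 57/20 63/20 4
  57/20 43/20 3 317/80
  23/12 253/100 73/25 199/48
  95/36 125/48 193/48 40/9
After step 3:
  517/180 83/30 13/4 889/240
  59/24 669/250 6073/2000 1813/480
  4471/1800 2909/1200 997/300 27851/7200
  1031/432 21229/7200 25181/7200 227/54

Answer: 517/180 83/30 13/4 889/240
59/24 669/250 6073/2000 1813/480
4471/1800 2909/1200 997/300 27851/7200
1031/432 21229/7200 25181/7200 227/54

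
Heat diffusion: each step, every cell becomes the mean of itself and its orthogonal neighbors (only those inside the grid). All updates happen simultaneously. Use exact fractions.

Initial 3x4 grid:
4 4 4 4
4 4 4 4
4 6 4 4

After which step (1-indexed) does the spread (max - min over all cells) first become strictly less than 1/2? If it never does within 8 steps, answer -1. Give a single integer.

Step 1: max=14/3, min=4, spread=2/3
Step 2: max=271/60, min=4, spread=31/60
Step 3: max=2371/540, min=4, spread=211/540
  -> spread < 1/2 first at step 3
Step 4: max=232897/54000, min=3647/900, spread=14077/54000
Step 5: max=2084407/486000, min=219683/54000, spread=5363/24300
Step 6: max=62060809/14580000, min=122869/30000, spread=93859/583200
Step 7: max=3709474481/874800000, min=199736467/48600000, spread=4568723/34992000
Step 8: max=221732435629/52488000000, min=6013618889/1458000000, spread=8387449/83980800

Answer: 3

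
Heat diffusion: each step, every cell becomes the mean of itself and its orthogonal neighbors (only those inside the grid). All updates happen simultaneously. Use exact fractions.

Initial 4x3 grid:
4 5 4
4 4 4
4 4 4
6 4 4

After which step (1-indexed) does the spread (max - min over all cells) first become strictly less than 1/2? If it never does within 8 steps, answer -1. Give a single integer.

Answer: 3

Derivation:
Step 1: max=14/3, min=4, spread=2/3
Step 2: max=41/9, min=4, spread=5/9
Step 3: max=473/108, min=1847/450, spread=743/2700
  -> spread < 1/2 first at step 3
Step 4: max=281437/64800, min=74587/18000, spread=64619/324000
Step 5: max=16688753/3888000, min=6741917/1620000, spread=2540761/19440000
Step 6: max=997360807/233280000, min=1948877239/466560000, spread=73351/746496
Step 7: max=59585068613/13996800000, min=117193045301/27993600000, spread=79083677/1119744000
Step 8: max=3567717478567/839808000000, min=7038948793759/1679616000000, spread=771889307/13436928000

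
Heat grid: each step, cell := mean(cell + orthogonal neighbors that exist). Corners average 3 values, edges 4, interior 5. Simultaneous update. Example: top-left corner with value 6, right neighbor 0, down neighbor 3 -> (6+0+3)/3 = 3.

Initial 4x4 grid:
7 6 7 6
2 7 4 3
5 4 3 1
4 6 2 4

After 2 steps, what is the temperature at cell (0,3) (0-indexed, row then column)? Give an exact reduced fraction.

Step 1: cell (0,3) = 16/3
Step 2: cell (0,3) = 175/36
Full grid after step 2:
  17/3 221/40 679/120 175/36
  93/20 132/25 429/100 983/240
  19/4 403/100 191/50 683/240
  17/4 71/16 773/240 53/18

Answer: 175/36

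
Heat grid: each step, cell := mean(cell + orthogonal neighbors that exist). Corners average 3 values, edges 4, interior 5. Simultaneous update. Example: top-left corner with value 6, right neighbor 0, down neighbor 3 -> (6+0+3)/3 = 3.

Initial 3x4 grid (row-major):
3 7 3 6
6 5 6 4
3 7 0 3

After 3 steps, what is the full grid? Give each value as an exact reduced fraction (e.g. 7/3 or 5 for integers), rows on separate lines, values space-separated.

After step 1:
  16/3 9/2 11/2 13/3
  17/4 31/5 18/5 19/4
  16/3 15/4 4 7/3
After step 2:
  169/36 323/60 269/60 175/36
  1267/240 223/50 481/100 901/240
  40/9 1157/240 821/240 133/36
After step 3:
  11057/2160 17119/3600 1099/225 9431/2160
  67961/14400 3713/750 12557/3000 61631/14400
  1309/270 30863/7200 30143/7200 3913/1080

Answer: 11057/2160 17119/3600 1099/225 9431/2160
67961/14400 3713/750 12557/3000 61631/14400
1309/270 30863/7200 30143/7200 3913/1080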